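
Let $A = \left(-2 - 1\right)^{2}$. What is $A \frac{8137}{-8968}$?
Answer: $- \frac{73233}{8968} \approx -8.166$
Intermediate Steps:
$A = 9$ ($A = \left(-3\right)^{2} = 9$)
$A \frac{8137}{-8968} = 9 \frac{8137}{-8968} = 9 \cdot 8137 \left(- \frac{1}{8968}\right) = 9 \left(- \frac{8137}{8968}\right) = - \frac{73233}{8968}$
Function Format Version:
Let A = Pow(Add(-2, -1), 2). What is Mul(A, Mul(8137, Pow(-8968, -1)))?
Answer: Rational(-73233, 8968) ≈ -8.1660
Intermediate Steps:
A = 9 (A = Pow(-3, 2) = 9)
Mul(A, Mul(8137, Pow(-8968, -1))) = Mul(9, Mul(8137, Pow(-8968, -1))) = Mul(9, Mul(8137, Rational(-1, 8968))) = Mul(9, Rational(-8137, 8968)) = Rational(-73233, 8968)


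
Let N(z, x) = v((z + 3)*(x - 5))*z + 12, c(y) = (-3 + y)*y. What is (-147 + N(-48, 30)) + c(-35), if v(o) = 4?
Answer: 1003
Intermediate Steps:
c(y) = y*(-3 + y)
N(z, x) = 12 + 4*z (N(z, x) = 4*z + 12 = 12 + 4*z)
(-147 + N(-48, 30)) + c(-35) = (-147 + (12 + 4*(-48))) - 35*(-3 - 35) = (-147 + (12 - 192)) - 35*(-38) = (-147 - 180) + 1330 = -327 + 1330 = 1003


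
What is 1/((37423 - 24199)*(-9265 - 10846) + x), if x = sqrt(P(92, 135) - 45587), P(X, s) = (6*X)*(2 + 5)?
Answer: -265947864/70728266366204219 - I*sqrt(41723)/70728266366204219 ≈ -3.7601e-9 - 2.888e-15*I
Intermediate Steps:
P(X, s) = 42*X (P(X, s) = (6*X)*7 = 42*X)
x = I*sqrt(41723) (x = sqrt(42*92 - 45587) = sqrt(3864 - 45587) = sqrt(-41723) = I*sqrt(41723) ≈ 204.26*I)
1/((37423 - 24199)*(-9265 - 10846) + x) = 1/((37423 - 24199)*(-9265 - 10846) + I*sqrt(41723)) = 1/(13224*(-20111) + I*sqrt(41723)) = 1/(-265947864 + I*sqrt(41723))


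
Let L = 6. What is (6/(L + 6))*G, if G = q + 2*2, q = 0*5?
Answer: 2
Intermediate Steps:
q = 0
G = 4 (G = 0 + 2*2 = 0 + 4 = 4)
(6/(L + 6))*G = (6/(6 + 6))*4 = (6/12)*4 = (6*(1/12))*4 = (½)*4 = 2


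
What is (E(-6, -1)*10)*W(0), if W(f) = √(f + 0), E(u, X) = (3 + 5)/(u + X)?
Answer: 0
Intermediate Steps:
E(u, X) = 8/(X + u)
W(f) = √f
(E(-6, -1)*10)*W(0) = ((8/(-1 - 6))*10)*√0 = ((8/(-7))*10)*0 = ((8*(-⅐))*10)*0 = -8/7*10*0 = -80/7*0 = 0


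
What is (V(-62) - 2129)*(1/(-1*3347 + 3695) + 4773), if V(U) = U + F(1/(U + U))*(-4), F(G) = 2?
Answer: -1217516665/116 ≈ -1.0496e+7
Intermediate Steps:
V(U) = -8 + U (V(U) = U + 2*(-4) = U - 8 = -8 + U)
(V(-62) - 2129)*(1/(-1*3347 + 3695) + 4773) = ((-8 - 62) - 2129)*(1/(-1*3347 + 3695) + 4773) = (-70 - 2129)*(1/(-3347 + 3695) + 4773) = -2199*(1/348 + 4773) = -2199*1661005/348 = -1217516665/116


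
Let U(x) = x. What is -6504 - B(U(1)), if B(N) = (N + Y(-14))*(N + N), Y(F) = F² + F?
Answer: -6870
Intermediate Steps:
Y(F) = F + F²
B(N) = 2*N*(182 + N) (B(N) = (N - 14*(1 - 14))*(N + N) = (N - 14*(-13))*(2*N) = (N + 182)*(2*N) = (182 + N)*(2*N) = 2*N*(182 + N))
-6504 - B(U(1)) = -6504 - 2*(182 + 1) = -6504 - 2*183 = -6504 - 1*366 = -6504 - 366 = -6870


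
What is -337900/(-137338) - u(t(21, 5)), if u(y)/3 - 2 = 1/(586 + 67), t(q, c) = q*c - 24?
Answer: -158926799/44840857 ≈ -3.5442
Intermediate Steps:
t(q, c) = -24 + c*q (t(q, c) = c*q - 24 = -24 + c*q)
u(y) = 3921/653 (u(y) = 6 + 3/(586 + 67) = 6 + 3/653 = 3921/653)
-337900/(-137338) - u(t(21, 5)) = -337900/(-137338) - 1*3921/653 = -337900*(-1/137338) - 3921/653 = 168950/68669 - 3921/653 = -158926799/44840857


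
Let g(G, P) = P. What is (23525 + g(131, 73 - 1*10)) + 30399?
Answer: 53987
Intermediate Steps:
(23525 + g(131, 73 - 1*10)) + 30399 = (23525 + (73 - 1*10)) + 30399 = (23525 + (73 - 10)) + 30399 = (23525 + 63) + 30399 = 23588 + 30399 = 53987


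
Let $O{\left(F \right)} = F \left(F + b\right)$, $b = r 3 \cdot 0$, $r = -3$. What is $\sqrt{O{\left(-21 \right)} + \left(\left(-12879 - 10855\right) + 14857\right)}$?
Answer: $2 i \sqrt{2109} \approx 91.848 i$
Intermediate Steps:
$b = 0$ ($b = \left(-3\right) 3 \cdot 0 = \left(-9\right) 0 = 0$)
$O{\left(F \right)} = F^{2}$ ($O{\left(F \right)} = F \left(F + 0\right) = F F = F^{2}$)
$\sqrt{O{\left(-21 \right)} + \left(\left(-12879 - 10855\right) + 14857\right)} = \sqrt{\left(-21\right)^{2} + \left(\left(-12879 - 10855\right) + 14857\right)} = \sqrt{441 + \left(-23734 + 14857\right)} = \sqrt{441 - 8877} = \sqrt{-8436} = 2 i \sqrt{2109}$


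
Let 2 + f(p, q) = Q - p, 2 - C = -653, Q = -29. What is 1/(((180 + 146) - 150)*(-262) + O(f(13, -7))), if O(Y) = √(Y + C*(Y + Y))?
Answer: -1048/48326687 - I*√14421/1063187114 ≈ -2.1686e-5 - 1.1295e-7*I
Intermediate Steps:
C = 655 (C = 2 - 1*(-653) = 2 + 653 = 655)
f(p, q) = -31 - p (f(p, q) = -2 + (-29 - p) = -31 - p)
O(Y) = √1311*√Y (O(Y) = √(Y + 655*(Y + Y)) = √(Y + 655*(2*Y)) = √(Y + 1310*Y) = √(1311*Y) = √1311*√Y)
1/(((180 + 146) - 150)*(-262) + O(f(13, -7))) = 1/(((180 + 146) - 150)*(-262) + √1311*√(-31 - 1*13)) = 1/((326 - 150)*(-262) + √1311*√(-31 - 13)) = 1/(176*(-262) + √1311*√(-44)) = 1/(-46112 + √1311*(2*I*√11)) = 1/(-46112 + 2*I*√14421)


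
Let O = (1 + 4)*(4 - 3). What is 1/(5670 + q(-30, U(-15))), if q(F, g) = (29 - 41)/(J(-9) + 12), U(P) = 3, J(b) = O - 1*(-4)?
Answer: 7/39686 ≈ 0.00017638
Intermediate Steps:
O = 5 (O = 5*1 = 5)
J(b) = 9 (J(b) = 5 - 1*(-4) = 5 + 4 = 9)
q(F, g) = -4/7 (q(F, g) = (29 - 41)/(9 + 12) = -12/21 = -12*1/21 = -4/7)
1/(5670 + q(-30, U(-15))) = 1/(5670 - 4/7) = 1/(39686/7) = 7/39686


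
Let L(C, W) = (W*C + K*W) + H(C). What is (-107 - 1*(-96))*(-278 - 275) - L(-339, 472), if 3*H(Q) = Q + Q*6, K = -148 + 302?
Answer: 94194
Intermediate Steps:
K = 154
H(Q) = 7*Q/3 (H(Q) = (Q + Q*6)/3 = (Q + 6*Q)/3 = (7*Q)/3 = 7*Q/3)
L(C, W) = 154*W + 7*C/3 + C*W (L(C, W) = (W*C + 154*W) + 7*C/3 = (C*W + 154*W) + 7*C/3 = (154*W + C*W) + 7*C/3 = 154*W + 7*C/3 + C*W)
(-107 - 1*(-96))*(-278 - 275) - L(-339, 472) = (-107 - 1*(-96))*(-278 - 275) - (154*472 + (7/3)*(-339) - 339*472) = (-107 + 96)*(-553) - (72688 - 791 - 160008) = -11*(-553) - 1*(-88111) = 6083 + 88111 = 94194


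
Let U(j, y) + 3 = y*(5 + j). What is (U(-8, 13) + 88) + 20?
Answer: 66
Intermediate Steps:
U(j, y) = -3 + y*(5 + j)
(U(-8, 13) + 88) + 20 = ((-3 + 5*13 - 8*13) + 88) + 20 = ((-3 + 65 - 104) + 88) + 20 = (-42 + 88) + 20 = 46 + 20 = 66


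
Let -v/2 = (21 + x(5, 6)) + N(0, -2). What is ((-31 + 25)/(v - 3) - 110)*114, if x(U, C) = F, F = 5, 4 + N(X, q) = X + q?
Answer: -538536/43 ≈ -12524.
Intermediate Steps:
N(X, q) = -4 + X + q (N(X, q) = -4 + (X + q) = -4 + X + q)
x(U, C) = 5
v = -40 (v = -2*((21 + 5) + (-4 + 0 - 2)) = -2*(26 - 6) = -2*20 = -40)
((-31 + 25)/(v - 3) - 110)*114 = ((-31 + 25)/(-40 - 3) - 110)*114 = (-6/(-43) - 110)*114 = (-6*(-1/43) - 110)*114 = (6/43 - 110)*114 = -4724/43*114 = -538536/43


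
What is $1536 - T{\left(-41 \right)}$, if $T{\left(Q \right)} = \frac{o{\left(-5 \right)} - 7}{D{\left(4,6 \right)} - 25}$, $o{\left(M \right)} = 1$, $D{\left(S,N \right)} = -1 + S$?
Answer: $\frac{16893}{11} \approx 1535.7$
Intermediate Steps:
$T{\left(Q \right)} = \frac{3}{11}$ ($T{\left(Q \right)} = \frac{1 - 7}{\left(-1 + 4\right) - 25} = - \frac{6}{3 - 25} = - \frac{6}{-22} = \left(-6\right) \left(- \frac{1}{22}\right) = \frac{3}{11}$)
$1536 - T{\left(-41 \right)} = 1536 - \frac{3}{11} = \frac{16893}{11}$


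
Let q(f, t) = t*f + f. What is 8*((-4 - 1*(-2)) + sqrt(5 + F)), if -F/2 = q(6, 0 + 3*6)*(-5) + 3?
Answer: -16 + 8*sqrt(1139) ≈ 253.99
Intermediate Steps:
q(f, t) = f + f*t (q(f, t) = f*t + f = f + f*t)
F = 1134 (F = -2*((6*(1 + (0 + 3*6)))*(-5) + 3) = -2*((6*(1 + (0 + 18)))*(-5) + 3) = -2*((6*(1 + 18))*(-5) + 3) = -2*((6*19)*(-5) + 3) = -2*(114*(-5) + 3) = -2*(-570 + 3) = -2*(-567) = 1134)
8*((-4 - 1*(-2)) + sqrt(5 + F)) = 8*((-4 - 1*(-2)) + sqrt(5 + 1134)) = 8*((-4 + 2) + sqrt(1139)) = 8*(-2 + sqrt(1139)) = -16 + 8*sqrt(1139)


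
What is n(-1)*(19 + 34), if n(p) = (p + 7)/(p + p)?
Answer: -159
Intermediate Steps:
n(p) = (7 + p)/(2*p) (n(p) = (7 + p)/((2*p)) = (7 + p)*(1/(2*p)) = (7 + p)/(2*p))
n(-1)*(19 + 34) = ((1/2)*(7 - 1)/(-1))*(19 + 34) = ((1/2)*(-1)*6)*53 = -3*53 = -159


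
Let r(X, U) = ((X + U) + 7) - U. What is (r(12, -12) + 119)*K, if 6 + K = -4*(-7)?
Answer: 3036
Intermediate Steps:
K = 22 (K = -6 - 4*(-7) = -6 + 28 = 22)
r(X, U) = 7 + X (r(X, U) = ((U + X) + 7) - U = (7 + U + X) - U = 7 + X)
(r(12, -12) + 119)*K = ((7 + 12) + 119)*22 = (19 + 119)*22 = 138*22 = 3036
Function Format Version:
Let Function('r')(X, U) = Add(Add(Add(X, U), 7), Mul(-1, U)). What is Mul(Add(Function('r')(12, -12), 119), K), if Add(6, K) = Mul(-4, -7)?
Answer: 3036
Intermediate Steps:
K = 22 (K = Add(-6, Mul(-4, -7)) = Add(-6, 28) = 22)
Function('r')(X, U) = Add(7, X) (Function('r')(X, U) = Add(Add(Add(U, X), 7), Mul(-1, U)) = Add(Add(7, U, X), Mul(-1, U)) = Add(7, X))
Mul(Add(Function('r')(12, -12), 119), K) = Mul(Add(Add(7, 12), 119), 22) = Mul(Add(19, 119), 22) = Mul(138, 22) = 3036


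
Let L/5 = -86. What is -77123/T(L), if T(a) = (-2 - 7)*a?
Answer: -77123/3870 ≈ -19.928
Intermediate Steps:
L = -430 (L = 5*(-86) = -430)
T(a) = -9*a
-77123/T(L) = -77123/((-9*(-430))) = -77123/3870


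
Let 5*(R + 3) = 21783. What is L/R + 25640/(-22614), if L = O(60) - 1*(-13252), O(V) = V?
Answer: 6576780/3418483 ≈ 1.9239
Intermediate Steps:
R = 21768/5 (R = -3 + (1/5)*21783 = -3 + 21783/5 = 21768/5 ≈ 4353.6)
L = 13312 (L = 60 - 1*(-13252) = 60 + 13252 = 13312)
L/R + 25640/(-22614) = 13312/(21768/5) + 25640/(-22614) = 13312*(5/21768) + 25640*(-1/22614) = 8320/2721 - 12820/11307 = 6576780/3418483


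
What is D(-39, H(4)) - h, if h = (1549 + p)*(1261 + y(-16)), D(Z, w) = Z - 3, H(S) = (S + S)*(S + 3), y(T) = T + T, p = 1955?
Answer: -4306458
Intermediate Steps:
y(T) = 2*T
H(S) = 2*S*(3 + S) (H(S) = (2*S)*(3 + S) = 2*S*(3 + S))
D(Z, w) = -3 + Z
h = 4306416 (h = (1549 + 1955)*(1261 + 2*(-16)) = 3504*(1261 - 32) = 3504*1229 = 4306416)
D(-39, H(4)) - h = (-3 - 39) - 1*4306416 = -42 - 4306416 = -4306458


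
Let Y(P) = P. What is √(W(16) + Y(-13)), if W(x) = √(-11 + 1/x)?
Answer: √(-52 + 5*I*√7)/2 ≈ 0.45502 + 3.6341*I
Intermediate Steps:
√(W(16) + Y(-13)) = √(√(-11 + 1/16) - 13) = √(√(-175/16) - 13) = √(5*I*√7/4 - 13) = √(-13 + 5*I*√7/4)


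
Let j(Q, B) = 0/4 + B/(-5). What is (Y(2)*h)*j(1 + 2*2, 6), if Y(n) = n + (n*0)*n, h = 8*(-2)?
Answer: 192/5 ≈ 38.400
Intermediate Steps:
j(Q, B) = -B/5 (j(Q, B) = 0*(1/4) + B*(-1/5) = 0 - B/5 = -B/5)
h = -16
Y(n) = n (Y(n) = n + 0*n = n + 0 = n)
(Y(2)*h)*j(1 + 2*2, 6) = (2*(-16))*(-1/5*6) = -32*(-6/5) = 192/5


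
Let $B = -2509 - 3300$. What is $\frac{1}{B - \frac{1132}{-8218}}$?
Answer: $- \frac{4109}{23868615} \approx -0.00017215$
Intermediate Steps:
$B = -5809$ ($B = -2509 - 3300 = -5809$)
$\frac{1}{B - \frac{1132}{-8218}} = \frac{1}{-5809 - \frac{1132}{-8218}} = \frac{1}{-5809 - - \frac{566}{4109}} = \frac{1}{-5809 + \frac{566}{4109}} = \frac{1}{- \frac{23868615}{4109}} = - \frac{4109}{23868615}$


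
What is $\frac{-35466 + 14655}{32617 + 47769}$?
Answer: $- \frac{20811}{80386} \approx -0.25889$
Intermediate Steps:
$\frac{-35466 + 14655}{32617 + 47769} = - \frac{20811}{80386}$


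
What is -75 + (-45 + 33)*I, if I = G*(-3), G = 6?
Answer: 141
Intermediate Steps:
I = -18 (I = 6*(-3) = -18)
-75 + (-45 + 33)*I = -75 + (-45 + 33)*(-18) = -75 - 12*(-18) = -75 + 216 = 141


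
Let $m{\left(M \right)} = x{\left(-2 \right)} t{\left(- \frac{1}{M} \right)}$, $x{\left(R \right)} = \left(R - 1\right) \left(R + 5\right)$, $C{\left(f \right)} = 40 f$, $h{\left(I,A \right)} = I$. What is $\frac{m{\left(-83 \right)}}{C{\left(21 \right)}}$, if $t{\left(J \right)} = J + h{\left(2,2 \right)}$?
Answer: $- \frac{501}{23240} \approx -0.021558$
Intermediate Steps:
$x{\left(R \right)} = \left(-1 + R\right) \left(5 + R\right)$
$t{\left(J \right)} = 2 + J$ ($t{\left(J \right)} = J + 2 = 2 + J$)
$m{\left(M \right)} = -18 + \frac{9}{M}$ ($m{\left(M \right)} = \left(-5 + \left(-2\right)^{2} + 4 \left(-2\right)\right) \left(2 - \frac{1}{M}\right) = \left(-5 + 4 - 8\right) \left(2 - \frac{1}{M}\right) = - 9 \left(2 - \frac{1}{M}\right) = -18 + \frac{9}{M}$)
$\frac{m{\left(-83 \right)}}{C{\left(21 \right)}} = \frac{-18 + \frac{9}{-83}}{40 \cdot 21} = \frac{-18 + 9 \left(- \frac{1}{83}\right)}{840} = \left(-18 - \frac{9}{83}\right) \frac{1}{840} = \left(- \frac{1503}{83}\right) \frac{1}{840} = - \frac{501}{23240}$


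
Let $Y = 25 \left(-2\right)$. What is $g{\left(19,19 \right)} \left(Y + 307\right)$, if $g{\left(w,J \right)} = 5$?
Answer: $1285$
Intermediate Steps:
$Y = -50$
$g{\left(19,19 \right)} \left(Y + 307\right) = 5 \left(-50 + 307\right) = 5 \cdot 257 = 1285$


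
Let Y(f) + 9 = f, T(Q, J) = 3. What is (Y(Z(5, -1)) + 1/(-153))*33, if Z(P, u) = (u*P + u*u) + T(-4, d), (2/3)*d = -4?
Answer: -16841/51 ≈ -330.22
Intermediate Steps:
d = -6 (d = (3/2)*(-4) = -6)
Z(P, u) = 3 + u² + P*u (Z(P, u) = (u*P + u*u) + 3 = (P*u + u²) + 3 = (u² + P*u) + 3 = 3 + u² + P*u)
Y(f) = -9 + f
(Y(Z(5, -1)) + 1/(-153))*33 = ((-9 + (3 + (-1)² + 5*(-1))) + 1/(-153))*33 = ((-9 + (3 + 1 - 5)) - 1/153)*33 = ((-9 - 1) - 1/153)*33 = (-10 - 1/153)*33 = -1531/153*33 = -16841/51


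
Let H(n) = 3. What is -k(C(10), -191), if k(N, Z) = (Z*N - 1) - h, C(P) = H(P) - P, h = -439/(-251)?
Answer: -334897/251 ≈ -1334.3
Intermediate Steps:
h = 439/251 (h = -439*(-1/251) = 439/251 ≈ 1.7490)
C(P) = 3 - P
k(N, Z) = -690/251 + N*Z (k(N, Z) = (Z*N - 1) - 1*439/251 = (N*Z - 1) - 439/251 = (-1 + N*Z) - 439/251 = -690/251 + N*Z)
-k(C(10), -191) = -(-690/251 + (3 - 1*10)*(-191)) = -(-690/251 + (3 - 10)*(-191)) = -(-690/251 - 7*(-191)) = -(-690/251 + 1337) = -1*334897/251 = -334897/251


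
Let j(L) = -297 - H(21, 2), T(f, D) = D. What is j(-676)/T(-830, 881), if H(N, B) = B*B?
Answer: -301/881 ≈ -0.34166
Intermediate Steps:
H(N, B) = B**2
j(L) = -301 (j(L) = -297 - 1*2**2 = -297 - 1*4 = -297 - 4 = -301)
j(-676)/T(-830, 881) = -301/881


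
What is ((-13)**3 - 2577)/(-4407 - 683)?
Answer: 2387/2545 ≈ 0.93792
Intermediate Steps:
((-13)**3 - 2577)/(-4407 - 683) = (-2197 - 2577)/(-5090) = -4774*(-1/5090) = 2387/2545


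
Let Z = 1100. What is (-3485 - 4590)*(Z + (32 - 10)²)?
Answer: -12790800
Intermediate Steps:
(-3485 - 4590)*(Z + (32 - 10)²) = (-3485 - 4590)*(1100 + (32 - 10)²) = -8075*(1100 + 22²) = -8075*(1100 + 484) = -8075*1584 = -12790800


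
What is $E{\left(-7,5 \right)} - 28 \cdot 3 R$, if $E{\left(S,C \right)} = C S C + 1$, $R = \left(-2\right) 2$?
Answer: $162$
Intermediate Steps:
$R = -4$
$E{\left(S,C \right)} = 1 + S C^{2}$ ($E{\left(S,C \right)} = S C^{2} + 1 = 1 + S C^{2}$)
$E{\left(-7,5 \right)} - 28 \cdot 3 R = \left(1 - 7 \cdot 5^{2}\right) - 28 \cdot 3 \left(-4\right) = \left(1 - 175\right) - -336 = \left(1 - 175\right) + 336 = -174 + 336 = 162$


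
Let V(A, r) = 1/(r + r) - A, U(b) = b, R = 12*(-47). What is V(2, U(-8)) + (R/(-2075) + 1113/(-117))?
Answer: -14635789/1294800 ≈ -11.304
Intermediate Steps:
R = -564
V(A, r) = 1/(2*r) - A
V(2, U(-8)) + (R/(-2075) + 1113/(-117)) = ((½)/(-8) - 1*2) + (-564/(-2075) + 1113/(-117)) = ((½)*(-⅛) - 2) + (-564*(-1/2075) + 1113*(-1/117)) = (-1/16 - 2) + (564/2075 - 371/39) = -33/16 - 747829/80925 = -14635789/1294800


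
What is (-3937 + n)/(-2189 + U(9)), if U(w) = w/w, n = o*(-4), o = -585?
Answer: 1597/2188 ≈ 0.72989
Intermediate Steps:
n = 2340 (n = -585*(-4) = 2340)
U(w) = 1
(-3937 + n)/(-2189 + U(9)) = (-3937 + 2340)/(-2189 + 1) = -1597/(-2188) = -1597*(-1/2188) = 1597/2188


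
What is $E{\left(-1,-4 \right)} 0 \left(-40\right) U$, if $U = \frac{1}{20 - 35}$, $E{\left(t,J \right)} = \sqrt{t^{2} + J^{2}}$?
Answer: $0$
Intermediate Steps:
$E{\left(t,J \right)} = \sqrt{J^{2} + t^{2}}$
$U = - \frac{1}{15}$ ($U = \frac{1}{-15} = - \frac{1}{15} \approx -0.066667$)
$E{\left(-1,-4 \right)} 0 \left(-40\right) U = \sqrt{\left(-4\right)^{2} + \left(-1\right)^{2}} \cdot 0 \left(-40\right) \left(- \frac{1}{15}\right) = \sqrt{16 + 1} \cdot 0 \left(-40\right) \left(- \frac{1}{15}\right) = \sqrt{17} \cdot 0 \left(-40\right) \left(- \frac{1}{15}\right) = 0 \left(-40\right) \left(- \frac{1}{15}\right) = 0 \left(- \frac{1}{15}\right) = 0$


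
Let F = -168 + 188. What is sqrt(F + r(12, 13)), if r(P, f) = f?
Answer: sqrt(33) ≈ 5.7446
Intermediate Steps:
F = 20
sqrt(F + r(12, 13)) = sqrt(20 + 13) = sqrt(33)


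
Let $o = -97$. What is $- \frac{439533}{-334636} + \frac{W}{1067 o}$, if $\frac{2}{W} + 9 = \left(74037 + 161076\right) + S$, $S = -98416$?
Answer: $\frac{777263086788503}{591764919445304} \approx 1.3135$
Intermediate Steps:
$W = \frac{1}{68344}$ ($W = \frac{2}{-9 + \left(\left(74037 + 161076\right) - 98416\right)} = \frac{2}{-9 + \left(235113 - 98416\right)} = \frac{2}{-9 + 136697} = \frac{2}{136688} = 2 \cdot \frac{1}{136688} = \frac{1}{68344} \approx 1.4632 \cdot 10^{-5}$)
$- \frac{439533}{-334636} + \frac{W}{1067 o} = - \frac{439533}{-334636} + \frac{1}{68344 \cdot 1067 \left(-97\right)} = \left(-439533\right) \left(- \frac{1}{334636}\right) + \frac{1}{68344 \left(-103499\right)} = \frac{439533}{334636} + \frac{1}{68344} \left(- \frac{1}{103499}\right) = \frac{439533}{334636} - \frac{1}{7073535656} = \frac{777263086788503}{591764919445304}$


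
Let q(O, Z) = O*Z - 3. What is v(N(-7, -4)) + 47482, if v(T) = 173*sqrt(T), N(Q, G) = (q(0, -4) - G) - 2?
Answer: 47482 + 173*I ≈ 47482.0 + 173.0*I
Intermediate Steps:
q(O, Z) = -3 + O*Z
N(Q, G) = -5 - G (N(Q, G) = ((-3 + 0*(-4)) - G) - 2 = ((-3 + 0) - G) - 2 = (-3 - G) - 2 = -5 - G)
v(N(-7, -4)) + 47482 = 173*sqrt(-5 - 1*(-4)) + 47482 = 173*sqrt(-5 + 4) + 47482 = 173*sqrt(-1) + 47482 = 173*I + 47482 = 47482 + 173*I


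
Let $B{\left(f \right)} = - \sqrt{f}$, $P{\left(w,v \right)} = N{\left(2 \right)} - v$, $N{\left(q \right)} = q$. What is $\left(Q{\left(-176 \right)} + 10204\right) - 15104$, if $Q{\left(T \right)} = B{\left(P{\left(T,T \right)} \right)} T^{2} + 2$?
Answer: $-4898 - 30976 \sqrt{178} \approx -4.1817 \cdot 10^{5}$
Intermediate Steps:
$P{\left(w,v \right)} = 2 - v$
$Q{\left(T \right)} = 2 - T^{2} \sqrt{2 - T}$ ($Q{\left(T \right)} = - \sqrt{2 - T} T^{2} + 2 = - T^{2} \sqrt{2 - T} + 2 = 2 - T^{2} \sqrt{2 - T}$)
$\left(Q{\left(-176 \right)} + 10204\right) - 15104 = \left(\left(2 - \left(-176\right)^{2} \sqrt{2 - -176}\right) + 10204\right) - 15104 = \left(\left(2 - 30976 \sqrt{2 + 176}\right) + 10204\right) - 15104 = \left(\left(2 - 30976 \sqrt{178}\right) + 10204\right) - 15104 = \left(10206 - 30976 \sqrt{178}\right) - 15104 = -4898 - 30976 \sqrt{178}$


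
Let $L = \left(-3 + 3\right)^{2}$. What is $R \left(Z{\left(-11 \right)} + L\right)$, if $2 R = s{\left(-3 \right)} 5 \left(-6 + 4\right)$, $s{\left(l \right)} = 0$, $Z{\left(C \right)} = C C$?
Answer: $0$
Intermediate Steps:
$Z{\left(C \right)} = C^{2}$
$L = 0$ ($L = 0^{2} = 0$)
$R = 0$ ($R = \frac{0 \cdot 5 \left(-6 + 4\right)}{2} = \frac{0 \left(-2\right)}{2} = \frac{1}{2} \cdot 0 = 0$)
$R \left(Z{\left(-11 \right)} + L\right) = 0 \left(\left(-11\right)^{2} + 0\right) = 0 \left(121 + 0\right) = 0 \cdot 121 = 0$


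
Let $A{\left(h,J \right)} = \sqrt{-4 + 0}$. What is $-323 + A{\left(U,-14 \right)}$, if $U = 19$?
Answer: $-323 + 2 i \approx -323.0 + 2.0 i$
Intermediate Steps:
$A{\left(h,J \right)} = 2 i$ ($A{\left(h,J \right)} = \sqrt{-4} = 2 i$)
$-323 + A{\left(U,-14 \right)} = -323 + 2 i$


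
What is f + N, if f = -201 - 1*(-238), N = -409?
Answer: -372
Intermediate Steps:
f = 37 (f = -201 + 238 = 37)
f + N = 37 - 409 = -372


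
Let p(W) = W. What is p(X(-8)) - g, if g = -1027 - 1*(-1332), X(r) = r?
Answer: -313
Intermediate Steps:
g = 305 (g = -1027 + 1332 = 305)
p(X(-8)) - g = -8 - 1*305 = -8 - 305 = -313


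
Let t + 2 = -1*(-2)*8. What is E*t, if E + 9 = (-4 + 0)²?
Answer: 98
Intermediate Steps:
t = 14 (t = -2 - 1*(-2)*8 = -2 + 2*8 = -2 + 16 = 14)
E = 7 (E = -9 + (-4 + 0)² = -9 + (-4)² = -9 + 16 = 7)
E*t = 7*14 = 98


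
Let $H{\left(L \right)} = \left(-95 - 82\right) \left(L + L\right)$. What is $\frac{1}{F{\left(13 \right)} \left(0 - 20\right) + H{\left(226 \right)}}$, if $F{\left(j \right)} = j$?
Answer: $- \frac{1}{80264} \approx -1.2459 \cdot 10^{-5}$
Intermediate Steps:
$H{\left(L \right)} = - 354 L$ ($H{\left(L \right)} = - 177 \cdot 2 L = - 354 L$)
$\frac{1}{F{\left(13 \right)} \left(0 - 20\right) + H{\left(226 \right)}} = \frac{1}{13 \left(0 - 20\right) - 80004} = \frac{1}{13 \left(-20\right) - 80004} = \frac{1}{-260 - 80004} = \frac{1}{-80264} = - \frac{1}{80264}$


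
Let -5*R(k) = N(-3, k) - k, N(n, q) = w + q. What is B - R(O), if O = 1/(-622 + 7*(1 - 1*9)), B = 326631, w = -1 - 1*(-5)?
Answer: 1633159/5 ≈ 3.2663e+5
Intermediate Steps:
w = 4 (w = -1 + 5 = 4)
N(n, q) = 4 + q
O = -1/678 (O = 1/(-622 + 7*(1 - 9)) = 1/(-622 + 7*(-8)) = 1/(-622 - 56) = 1/(-678) = -1/678 ≈ -0.0014749)
R(k) = -⅘ (R(k) = -((4 + k) - k)/5 = -⅕*4 = -⅘)
B - R(O) = 326631 - 1*(-⅘) = 326631 + ⅘ = 1633159/5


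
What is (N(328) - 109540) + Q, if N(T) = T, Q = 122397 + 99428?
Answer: 112613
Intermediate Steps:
Q = 221825
(N(328) - 109540) + Q = (328 - 109540) + 221825 = -109212 + 221825 = 112613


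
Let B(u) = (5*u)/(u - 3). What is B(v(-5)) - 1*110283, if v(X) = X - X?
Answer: -110283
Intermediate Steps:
v(X) = 0
B(u) = 5*u/(-3 + u) (B(u) = (5*u)/(-3 + u) = 5*u/(-3 + u))
B(v(-5)) - 1*110283 = 5*0/(-3 + 0) - 1*110283 = 5*0/(-3) - 110283 = 5*0*(-⅓) - 110283 = 0 - 110283 = -110283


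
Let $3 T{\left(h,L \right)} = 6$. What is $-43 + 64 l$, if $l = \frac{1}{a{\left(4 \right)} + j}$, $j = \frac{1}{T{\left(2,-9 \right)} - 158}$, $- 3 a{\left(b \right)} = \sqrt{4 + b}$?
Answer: $- \frac{920149}{21631} - \frac{1038336 \sqrt{2}}{21631} \approx -110.42$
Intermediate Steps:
$a{\left(b \right)} = - \frac{\sqrt{4 + b}}{3}$
$T{\left(h,L \right)} = 2$ ($T{\left(h,L \right)} = \frac{1}{3} \cdot 6 = 2$)
$j = - \frac{1}{156}$ ($j = \frac{1}{2 - 158} = \frac{1}{-156} = - \frac{1}{156} \approx -0.0064103$)
$l = \frac{1}{- \frac{1}{156} - \frac{2 \sqrt{2}}{3}}$ ($l = \frac{1}{- \frac{\sqrt{4 + 4}}{3} - \frac{1}{156}} = \frac{1}{- \frac{\sqrt{8}}{3} - \frac{1}{156}} = \frac{1}{- \frac{2 \sqrt{2}}{3} - \frac{1}{156}} = \frac{1}{- \frac{1}{156} - \frac{2 \sqrt{2}}{3}} \approx -1.0535$)
$-43 + 64 l = -43 + 64 \left(\frac{156}{21631} - \frac{16224 \sqrt{2}}{21631}\right) = -43 + \left(\frac{9984}{21631} - \frac{1038336 \sqrt{2}}{21631}\right) = - \frac{920149}{21631} - \frac{1038336 \sqrt{2}}{21631}$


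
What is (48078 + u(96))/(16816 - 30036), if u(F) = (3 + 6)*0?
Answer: -24039/6610 ≈ -3.6368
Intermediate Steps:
u(F) = 0 (u(F) = 9*0 = 0)
(48078 + u(96))/(16816 - 30036) = (48078 + 0)/(16816 - 30036) = 48078/(-13220) = 48078*(-1/13220) = -24039/6610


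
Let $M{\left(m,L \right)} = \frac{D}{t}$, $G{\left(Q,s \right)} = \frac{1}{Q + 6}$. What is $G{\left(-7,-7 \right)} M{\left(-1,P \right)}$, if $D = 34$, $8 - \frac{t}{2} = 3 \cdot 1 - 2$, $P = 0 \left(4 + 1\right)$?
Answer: $- \frac{17}{7} \approx -2.4286$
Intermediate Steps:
$P = 0$ ($P = 0 \cdot 5 = 0$)
$t = 14$ ($t = 16 - 2 \left(3 \cdot 1 - 2\right) = 16 - 2 \left(3 - 2\right) = 16 - 2 = 14$)
$G{\left(Q,s \right)} = \frac{1}{6 + Q}$
$M{\left(m,L \right)} = \frac{17}{7}$ ($M{\left(m,L \right)} = \frac{34}{14} = 34 \cdot \frac{1}{14} = \frac{17}{7}$)
$G{\left(-7,-7 \right)} M{\left(-1,P \right)} = \frac{1}{6 - 7} \cdot \frac{17}{7} = \frac{1}{-1} \cdot \frac{17}{7} = \left(-1\right) \frac{17}{7} = - \frac{17}{7}$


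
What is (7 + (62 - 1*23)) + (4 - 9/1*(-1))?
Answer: 59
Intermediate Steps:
(7 + (62 - 1*23)) + (4 - 9/1*(-1)) = (7 + (62 - 23)) + (4 - 9*1*(-1)) = (7 + 39) + (4 - 9*(-1)) = 46 + (4 + 9) = 46 + 13 = 59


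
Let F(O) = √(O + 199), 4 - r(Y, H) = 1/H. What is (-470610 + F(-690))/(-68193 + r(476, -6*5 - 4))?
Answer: 3200148/463685 - 34*I*√491/2318425 ≈ 6.9016 - 0.00032496*I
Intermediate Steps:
r(Y, H) = 4 - 1/H
F(O) = √(199 + O)
(-470610 + F(-690))/(-68193 + r(476, -6*5 - 4)) = (-470610 + √(199 - 690))/(-68193 + (4 - 1/(-6*5 - 4))) = (-470610 + √(-491))/(-68193 + (4 - 1/(-30 - 4))) = (-470610 + I*√491)/(-68193 + (4 - 1/(-34))) = (-470610 + I*√491)/(-68193 + (4 - 1*(-1/34))) = (-470610 + I*√491)/(-68193 + (4 + 1/34)) = (-470610 + I*√491)/(-68193 + 137/34) = (-470610 + I*√491)/(-2318425/34) = (-470610 + I*√491)*(-34/2318425) = 3200148/463685 - 34*I*√491/2318425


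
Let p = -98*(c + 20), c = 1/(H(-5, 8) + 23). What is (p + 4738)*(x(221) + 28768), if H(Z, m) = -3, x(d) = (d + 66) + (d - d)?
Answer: 161144841/2 ≈ 8.0572e+7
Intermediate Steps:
x(d) = 66 + d (x(d) = (66 + d) + 0 = 66 + d)
c = 1/20 (c = 1/(-3 + 23) = 1/20 ≈ 0.050000)
p = -19649/10 (p = -98*(1/20 + 20) = -98*401/20 = -19649/10 ≈ -1964.9)
(p + 4738)*(x(221) + 28768) = (-19649/10 + 4738)*((66 + 221) + 28768) = 27731*(287 + 28768)/10 = (27731/10)*29055 = 161144841/2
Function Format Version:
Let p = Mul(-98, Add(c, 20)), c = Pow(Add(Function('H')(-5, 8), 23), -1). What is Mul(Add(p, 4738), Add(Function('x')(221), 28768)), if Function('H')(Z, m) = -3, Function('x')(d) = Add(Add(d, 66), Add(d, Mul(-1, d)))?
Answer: Rational(161144841, 2) ≈ 8.0572e+7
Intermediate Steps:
Function('x')(d) = Add(66, d) (Function('x')(d) = Add(Add(66, d), 0) = Add(66, d))
c = Rational(1, 20) (c = Pow(Add(-3, 23), -1) = Pow(20, -1) = Rational(1, 20) ≈ 0.050000)
p = Rational(-19649, 10) (p = Mul(-98, Add(Rational(1, 20), 20)) = Mul(-98, Rational(401, 20)) = Rational(-19649, 10) ≈ -1964.9)
Mul(Add(p, 4738), Add(Function('x')(221), 28768)) = Mul(Add(Rational(-19649, 10), 4738), Add(Add(66, 221), 28768)) = Mul(Rational(27731, 10), Add(287, 28768)) = Mul(Rational(27731, 10), 29055) = Rational(161144841, 2)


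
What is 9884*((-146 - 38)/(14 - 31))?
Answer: 1818656/17 ≈ 1.0698e+5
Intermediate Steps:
9884*((-146 - 38)/(14 - 31)) = 9884*(-184/(-17)) = 9884*(-184*(-1/17)) = 9884*(184/17) = 1818656/17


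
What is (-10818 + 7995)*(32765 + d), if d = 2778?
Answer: -100337889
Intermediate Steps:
(-10818 + 7995)*(32765 + d) = (-10818 + 7995)*(32765 + 2778) = -2823*35543 = -100337889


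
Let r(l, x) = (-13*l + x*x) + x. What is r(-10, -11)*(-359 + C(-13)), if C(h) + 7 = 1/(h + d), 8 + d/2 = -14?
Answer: -1669040/19 ≈ -87844.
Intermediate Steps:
d = -44 (d = -16 + 2*(-14) = -16 - 28 = -44)
r(l, x) = x + x² - 13*l (r(l, x) = (-13*l + x²) + x = (x² - 13*l) + x = x + x² - 13*l)
C(h) = -7 + 1/(-44 + h) (C(h) = -7 + 1/(h - 44) = -7 + 1/(-44 + h))
r(-10, -11)*(-359 + C(-13)) = (-11 + (-11)² - 13*(-10))*(-359 + (309 - 7*(-13))/(-44 - 13)) = (-11 + 121 + 130)*(-359 + (309 + 91)/(-57)) = 240*(-359 - 1/57*400) = 240*(-359 - 400/57) = 240*(-20863/57) = -1669040/19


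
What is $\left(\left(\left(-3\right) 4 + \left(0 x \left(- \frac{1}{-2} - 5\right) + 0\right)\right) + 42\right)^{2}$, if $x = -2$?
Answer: $900$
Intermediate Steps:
$\left(\left(\left(-3\right) 4 + \left(0 x \left(- \frac{1}{-2} - 5\right) + 0\right)\right) + 42\right)^{2} = \left(\left(\left(-3\right) 4 + \left(0 \left(- 2 \left(- \frac{1}{-2} - 5\right)\right) + 0\right)\right) + 42\right)^{2} = \left(\left(-12 + \left(0 \left(- 2 \left(\left(-1\right) \left(- \frac{1}{2}\right) - 5\right)\right) + 0\right)\right) + 42\right)^{2} = \left(\left(-12 + \left(0 \left(- 2 \left(\frac{1}{2} - 5\right)\right) + 0\right)\right) + 42\right)^{2} = \left(\left(-12 + \left(0 \left(\left(-2\right) \left(- \frac{9}{2}\right)\right) + 0\right)\right) + 42\right)^{2} = \left(\left(-12 + \left(0 \cdot 9 + 0\right)\right) + 42\right)^{2} = \left(\left(-12 + \left(0 + 0\right)\right) + 42\right)^{2} = \left(\left(-12 + 0\right) + 42\right)^{2} = \left(-12 + 42\right)^{2} = 30^{2} = 900$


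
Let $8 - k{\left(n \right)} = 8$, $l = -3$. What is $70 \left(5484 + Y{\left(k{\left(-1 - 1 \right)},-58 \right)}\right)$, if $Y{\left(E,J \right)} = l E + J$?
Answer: $379820$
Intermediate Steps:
$k{\left(n \right)} = 0$ ($k{\left(n \right)} = 8 - 8 = 0$)
$Y{\left(E,J \right)} = J - 3 E$ ($Y{\left(E,J \right)} = - 3 E + J = J - 3 E$)
$70 \left(5484 + Y{\left(k{\left(-1 - 1 \right)},-58 \right)}\right) = 70 \left(5484 - 58\right) = 70 \cdot 5426 = 379820$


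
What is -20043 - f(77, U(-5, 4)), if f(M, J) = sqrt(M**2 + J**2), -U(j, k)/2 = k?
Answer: -20043 - sqrt(5993) ≈ -20120.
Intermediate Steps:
U(j, k) = -2*k
f(M, J) = sqrt(J**2 + M**2)
-20043 - f(77, U(-5, 4)) = -20043 - sqrt((-2*4)**2 + 77**2) = -20043 - sqrt((-8)**2 + 5929) = -20043 - sqrt(64 + 5929) = -20043 - sqrt(5993)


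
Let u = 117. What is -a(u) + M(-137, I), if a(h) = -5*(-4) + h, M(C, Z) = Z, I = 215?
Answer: 78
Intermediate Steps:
a(h) = 20 + h
-a(u) + M(-137, I) = -(20 + 117) + 215 = -1*137 + 215 = -137 + 215 = 78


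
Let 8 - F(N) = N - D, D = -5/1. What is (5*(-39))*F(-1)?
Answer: -780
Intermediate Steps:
D = -5 (D = -5*1 = -5)
F(N) = 3 - N (F(N) = 8 - (N - 1*(-5)) = 8 - (N + 5) = 8 - (5 + N) = 8 + (-5 - N) = 3 - N)
(5*(-39))*F(-1) = (5*(-39))*(3 - 1*(-1)) = -195*(3 + 1) = -195*4 = -780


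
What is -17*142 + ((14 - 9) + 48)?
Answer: -2361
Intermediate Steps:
-17*142 + ((14 - 9) + 48) = -2414 + (5 + 48) = -2414 + 53 = -2361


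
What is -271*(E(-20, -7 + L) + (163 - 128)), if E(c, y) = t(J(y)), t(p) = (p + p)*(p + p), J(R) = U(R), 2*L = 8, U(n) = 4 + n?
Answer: -10569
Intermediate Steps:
L = 4 (L = (½)*8 = 4)
J(R) = 4 + R
t(p) = 4*p² (t(p) = (2*p)*(2*p) = 4*p²)
E(c, y) = 4*(4 + y)²
-271*(E(-20, -7 + L) + (163 - 128)) = -271*(4*(4 + (-7 + 4))² + (163 - 128)) = -271*(4*(4 - 3)² + 35) = -271*(4*1² + 35) = -271*(4*1 + 35) = -271*(4 + 35) = -271*39 = -10569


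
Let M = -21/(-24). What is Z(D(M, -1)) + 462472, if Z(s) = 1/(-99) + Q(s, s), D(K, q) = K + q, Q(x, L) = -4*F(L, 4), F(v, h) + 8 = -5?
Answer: 45789875/99 ≈ 4.6252e+5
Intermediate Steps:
F(v, h) = -13 (F(v, h) = -8 - 5 = -13)
M = 7/8 (M = -21*(-1/24) = 7/8 ≈ 0.87500)
Q(x, L) = 52 (Q(x, L) = -4*(-13) = 52)
Z(s) = 5147/99 (Z(s) = 1/(-99) + 52 = -1/99 + 52 = 5147/99)
Z(D(M, -1)) + 462472 = 5147/99 + 462472 = 45789875/99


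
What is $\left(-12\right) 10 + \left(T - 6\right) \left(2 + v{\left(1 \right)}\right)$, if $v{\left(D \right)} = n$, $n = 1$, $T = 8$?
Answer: $-114$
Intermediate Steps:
$v{\left(D \right)} = 1$
$\left(-12\right) 10 + \left(T - 6\right) \left(2 + v{\left(1 \right)}\right) = \left(-12\right) 10 + \left(8 - 6\right) \left(2 + 1\right) = -120 + 2 \cdot 3 = -120 + 6 = -114$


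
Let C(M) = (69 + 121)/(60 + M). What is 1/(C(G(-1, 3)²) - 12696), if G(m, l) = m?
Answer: -61/774266 ≈ -7.8784e-5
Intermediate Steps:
C(M) = 190/(60 + M)
1/(C(G(-1, 3)²) - 12696) = 1/(190/(60 + (-1)²) - 12696) = 1/(190/(60 + 1) - 12696) = 1/(190/61 - 12696) = 1/(-774266/61) = -61/774266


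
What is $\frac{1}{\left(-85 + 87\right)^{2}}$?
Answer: $\frac{1}{4} \approx 0.25$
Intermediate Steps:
$\frac{1}{\left(-85 + 87\right)^{2}} = \frac{1}{2^{2}} = \frac{1}{4}$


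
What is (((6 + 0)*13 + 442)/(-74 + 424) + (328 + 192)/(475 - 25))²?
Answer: 692224/99225 ≈ 6.9763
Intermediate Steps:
(((6 + 0)*13 + 442)/(-74 + 424) + (328 + 192)/(475 - 25))² = ((6*13 + 442)/350 + 520/450)² = ((78 + 442)*(1/350) + 520*(1/450))² = (520*(1/350) + 52/45)² = (52/35 + 52/45)² = (832/315)² = 692224/99225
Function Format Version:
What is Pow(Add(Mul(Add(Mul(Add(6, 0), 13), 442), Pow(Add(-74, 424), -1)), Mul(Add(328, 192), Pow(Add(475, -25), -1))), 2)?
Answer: Rational(692224, 99225) ≈ 6.9763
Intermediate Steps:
Pow(Add(Mul(Add(Mul(Add(6, 0), 13), 442), Pow(Add(-74, 424), -1)), Mul(Add(328, 192), Pow(Add(475, -25), -1))), 2) = Pow(Add(Mul(Add(Mul(6, 13), 442), Pow(350, -1)), Mul(520, Pow(450, -1))), 2) = Pow(Add(Mul(Add(78, 442), Rational(1, 350)), Mul(520, Rational(1, 450))), 2) = Pow(Add(Mul(520, Rational(1, 350)), Rational(52, 45)), 2) = Pow(Add(Rational(52, 35), Rational(52, 45)), 2) = Pow(Rational(832, 315), 2) = Rational(692224, 99225)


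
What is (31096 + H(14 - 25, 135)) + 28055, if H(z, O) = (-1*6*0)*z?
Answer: 59151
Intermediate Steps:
H(z, O) = 0 (H(z, O) = (-6*0)*z = 0*z = 0)
(31096 + H(14 - 25, 135)) + 28055 = (31096 + 0) + 28055 = 31096 + 28055 = 59151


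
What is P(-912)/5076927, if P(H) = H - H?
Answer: 0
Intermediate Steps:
P(H) = 0
P(-912)/5076927 = 0/5076927 = 0*(1/5076927) = 0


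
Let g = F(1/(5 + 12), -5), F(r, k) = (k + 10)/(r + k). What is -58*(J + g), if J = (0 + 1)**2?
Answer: 29/42 ≈ 0.69048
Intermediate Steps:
J = 1 (J = 1**2 = 1)
F(r, k) = (10 + k)/(k + r)
g = -85/84 (g = (10 - 5)/(-5 + 1/(5 + 12)) = 5/(-5 + 1/17) = 5/(-84/17) = -17/84*5 = -85/84 ≈ -1.0119)
-58*(J + g) = -58*(1 - 85/84) = -58*(-1/84) = 29/42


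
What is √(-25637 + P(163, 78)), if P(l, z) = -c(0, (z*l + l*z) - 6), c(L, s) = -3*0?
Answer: I*√25637 ≈ 160.12*I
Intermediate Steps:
c(L, s) = 0
P(l, z) = 0 (P(l, z) = -1*0 = 0)
√(-25637 + P(163, 78)) = √(-25637 + 0) = √(-25637) = I*√25637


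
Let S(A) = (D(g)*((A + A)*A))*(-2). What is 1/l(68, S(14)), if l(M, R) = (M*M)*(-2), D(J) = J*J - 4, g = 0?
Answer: -1/9248 ≈ -0.00010813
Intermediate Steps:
D(J) = -4 + J² (D(J) = J² - 4 = -4 + J²)
S(A) = 16*A² (S(A) = ((-4 + 0²)*((A + A)*A))*(-2) = ((-4 + 0)*((2*A)*A))*(-2) = -8*A²*(-2) = 16*A²)
l(M, R) = -2*M² (l(M, R) = M²*(-2) = -2*M²)
1/l(68, S(14)) = 1/(-2*68²) = 1/(-2*4624) = 1/(-9248) = -1/9248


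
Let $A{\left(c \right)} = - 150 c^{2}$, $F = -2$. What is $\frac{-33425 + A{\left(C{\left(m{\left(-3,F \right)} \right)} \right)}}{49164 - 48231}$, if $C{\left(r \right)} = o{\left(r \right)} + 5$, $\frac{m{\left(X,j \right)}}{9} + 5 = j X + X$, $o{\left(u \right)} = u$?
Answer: $- \frac{58775}{933} \approx -62.996$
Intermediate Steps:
$m{\left(X,j \right)} = -45 + 9 X + 9 X j$ ($m{\left(X,j \right)} = -45 + 9 \left(j X + X\right) = -45 + 9 \left(X j + X\right) = -45 + 9 \left(X + X j\right) = -45 + \left(9 X + 9 X j\right) = -45 + 9 X + 9 X j$)
$C{\left(r \right)} = 5 + r$ ($C{\left(r \right)} = r + 5 = 5 + r$)
$\frac{-33425 + A{\left(C{\left(m{\left(-3,F \right)} \right)} \right)}}{49164 - 48231} = \frac{-33425 - 150 \left(5 + \left(-45 + 9 \left(-3\right) + 9 \left(-3\right) \left(-2\right)\right)\right)^{2}}{49164 - 48231} = \frac{-33425 - 150 \left(5 - 18\right)^{2}}{933} = \left(-33425 - 150 \left(5 - 18\right)^{2}\right) \frac{1}{933} = \left(-33425 - 150 \left(-13\right)^{2}\right) \frac{1}{933} = \left(-33425 - 25350\right) \frac{1}{933} = \left(-58775\right) \frac{1}{933} = - \frac{58775}{933}$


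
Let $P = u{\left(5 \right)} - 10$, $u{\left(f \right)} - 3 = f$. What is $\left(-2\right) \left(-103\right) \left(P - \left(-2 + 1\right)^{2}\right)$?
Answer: $-618$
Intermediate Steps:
$u{\left(f \right)} = 3 + f$
$P = -2$ ($P = \left(3 + 5\right) - 10 = 8 - 10 = -2$)
$\left(-2\right) \left(-103\right) \left(P - \left(-2 + 1\right)^{2}\right) = \left(-2\right) \left(-103\right) \left(-2 - \left(-2 + 1\right)^{2}\right) = 206 \left(-2 - \left(-1\right)^{2}\right) = 206 \left(-2 - 1\right) = 206 \left(-3\right) = -618$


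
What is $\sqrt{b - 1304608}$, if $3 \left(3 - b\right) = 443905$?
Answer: $\frac{2 i \sqrt{3268290}}{3} \approx 1205.2 i$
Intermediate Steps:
$b = - \frac{443896}{3}$ ($b = 3 - \frac{443905}{3} = - \frac{443896}{3} \approx -1.4797 \cdot 10^{5}$)
$\sqrt{b - 1304608} = \sqrt{- \frac{443896}{3} - 1304608} = \sqrt{- \frac{4357720}{3}} = \frac{2 i \sqrt{3268290}}{3}$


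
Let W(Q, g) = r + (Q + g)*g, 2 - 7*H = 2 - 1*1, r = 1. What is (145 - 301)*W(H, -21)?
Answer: -68484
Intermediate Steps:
H = ⅐ (H = 2/7 - (2 - 1*1)/7 = 2/7 - (2 - 1)/7 = 2/7 - ⅐*1 = 2/7 - ⅐ = ⅐ ≈ 0.14286)
W(Q, g) = 1 + g*(Q + g) (W(Q, g) = 1 + (Q + g)*g = 1 + g*(Q + g))
(145 - 301)*W(H, -21) = (145 - 301)*(1 + (-21)² + (⅐)*(-21)) = -156*(1 + 441 - 3) = -156*439 = -68484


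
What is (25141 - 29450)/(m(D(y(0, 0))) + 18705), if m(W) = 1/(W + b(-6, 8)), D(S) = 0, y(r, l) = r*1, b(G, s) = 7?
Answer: -30163/130936 ≈ -0.23036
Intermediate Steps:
y(r, l) = r
m(W) = 1/(7 + W) (m(W) = 1/(W + 7) = 1/(7 + W))
(25141 - 29450)/(m(D(y(0, 0))) + 18705) = (25141 - 29450)/(1/(7 + 0) + 18705) = -4309/(1/7 + 18705) = -4309/130936/7 = -4309*7/130936 = -30163/130936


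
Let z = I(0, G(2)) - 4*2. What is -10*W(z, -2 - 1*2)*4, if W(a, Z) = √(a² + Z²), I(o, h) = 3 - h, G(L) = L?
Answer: -40*√65 ≈ -322.49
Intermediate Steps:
z = -7 (z = (3 - 1*2) - 4*2 = (3 - 2) - 8 = 1 - 8 = -7)
W(a, Z) = √(Z² + a²)
-10*W(z, -2 - 1*2)*4 = -10*√((-2 - 1*2)² + (-7)²)*4 = -10*√((-2 - 2)² + 49)*4 = -10*√((-4)² + 49)*4 = -10*√(16 + 49)*4 = -10*√65*4 = -40*√65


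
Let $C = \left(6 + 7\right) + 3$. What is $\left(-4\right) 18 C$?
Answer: $-1152$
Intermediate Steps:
$C = 16$ ($C = 13 + 3 = 16$)
$\left(-4\right) 18 C = \left(-4\right) 18 \cdot 16 = \left(-72\right) 16 = -1152$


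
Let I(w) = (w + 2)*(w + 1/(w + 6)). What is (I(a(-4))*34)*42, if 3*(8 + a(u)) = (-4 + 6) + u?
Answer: 258230/3 ≈ 86077.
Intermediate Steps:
a(u) = -22/3 + u/3 (a(u) = -8 + ((-4 + 6) + u)/3 = -8 + (2 + u)/3 = -8 + (⅔ + u/3) = -22/3 + u/3)
I(w) = (2 + w)*(w + 1/(6 + w))
(I(a(-4))*34)*42 = (((2 + (-22/3 + (⅓)*(-4))³ + 8*(-22/3 + (⅓)*(-4))² + 13*(-22/3 + (⅓)*(-4)))/(6 + (-22/3 + (⅓)*(-4))))*34)*42 = (((2 + (-22/3 - 4/3)³ + 8*(-22/3 - 4/3)² + 13*(-22/3 - 4/3))/(6 + (-22/3 - 4/3)))*34)*42 = (((2 + (-26/3)³ + 8*(-26/3)² + 13*(-26/3))/(6 - 26/3))*34)*42 = (((2 - 17576/27 + 8*(676/9) - 338/3)/(-8/3))*34)*42 = (-3*(2 - 17576/27 + 5408/9 - 338/3)/8*34)*42 = (-3/8*(-4340/27)*34)*42 = ((1085/18)*34)*42 = (18445/9)*42 = 258230/3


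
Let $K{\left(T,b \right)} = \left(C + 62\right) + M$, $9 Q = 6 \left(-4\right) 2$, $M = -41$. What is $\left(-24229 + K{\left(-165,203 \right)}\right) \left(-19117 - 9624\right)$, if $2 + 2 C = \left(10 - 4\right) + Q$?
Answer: $\frac{2087343866}{3} \approx 6.9578 \cdot 10^{8}$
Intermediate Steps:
$Q = - \frac{16}{3}$ ($Q = \frac{6 \left(-4\right) 2}{9} = \frac{\left(-24\right) 2}{9} = \frac{1}{9} \left(-48\right) = - \frac{16}{3} \approx -5.3333$)
$C = - \frac{2}{3}$ ($C = -1 + \frac{\left(10 - 4\right) - \frac{16}{3}}{2} = -1 + \frac{6 - \frac{16}{3}}{2} = -1 + \frac{1}{2} \cdot \frac{2}{3} = -1 + \frac{1}{3} = - \frac{2}{3} \approx -0.66667$)
$K{\left(T,b \right)} = \frac{61}{3}$ ($K{\left(T,b \right)} = \left(- \frac{2}{3} + 62\right) - 41 = \frac{184}{3} - 41 = \frac{61}{3}$)
$\left(-24229 + K{\left(-165,203 \right)}\right) \left(-19117 - 9624\right) = \left(-24229 + \frac{61}{3}\right) \left(-19117 - 9624\right) = - \frac{72626 \left(-19117 - 9624\right)}{3} = \left(- \frac{72626}{3}\right) \left(-28741\right) = \frac{2087343866}{3}$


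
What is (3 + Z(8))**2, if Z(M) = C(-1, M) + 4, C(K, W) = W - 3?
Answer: 144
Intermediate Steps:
C(K, W) = -3 + W
Z(M) = 1 + M (Z(M) = (-3 + M) + 4 = 1 + M)
(3 + Z(8))**2 = (3 + (1 + 8))**2 = (3 + 9)**2 = 12**2 = 144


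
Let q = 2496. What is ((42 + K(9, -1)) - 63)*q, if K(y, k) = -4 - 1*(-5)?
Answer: -49920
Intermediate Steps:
K(y, k) = 1 (K(y, k) = -4 + 5 = 1)
((42 + K(9, -1)) - 63)*q = ((42 + 1) - 63)*2496 = (43 - 63)*2496 = -20*2496 = -49920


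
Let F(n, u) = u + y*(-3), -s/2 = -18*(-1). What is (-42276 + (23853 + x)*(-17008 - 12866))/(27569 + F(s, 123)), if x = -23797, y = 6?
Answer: -857610/13837 ≈ -61.979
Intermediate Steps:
s = -36 (s = -(-36)*(-1) = -2*18 = -36)
F(n, u) = -18 + u (F(n, u) = u + 6*(-3) = u - 18 = -18 + u)
(-42276 + (23853 + x)*(-17008 - 12866))/(27569 + F(s, 123)) = (-42276 + (23853 - 23797)*(-17008 - 12866))/(27569 + (-18 + 123)) = (-42276 + 56*(-29874))/(27569 + 105) = (-42276 - 1672944)/27674 = -1715220*1/27674 = -857610/13837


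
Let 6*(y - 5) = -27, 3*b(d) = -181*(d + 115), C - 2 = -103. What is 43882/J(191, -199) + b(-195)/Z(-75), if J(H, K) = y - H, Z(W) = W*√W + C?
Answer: 4*(-2742625*√3 + 891927*I)/(127*(-101*I + 375*√3)) ≈ -231.48 + 7.2557*I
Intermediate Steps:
C = -101 (C = 2 - 103 = -101)
b(d) = -20815/3 - 181*d/3 (b(d) = (-181*(d + 115))/3 = (-181*(115 + d))/3 = (-20815 - 181*d)/3 = -20815/3 - 181*d/3)
y = ½ (y = 5 + (⅙)*(-27) = 5 - 9/2 = ½ ≈ 0.50000)
Z(W) = -101 + W^(3/2) (Z(W) = W*√W - 101 = W^(3/2) - 101 = -101 + W^(3/2))
J(H, K) = ½ - H
43882/J(191, -199) + b(-195)/Z(-75) = 43882/(½ - 1*191) + (-20815/3 - 181/3*(-195))/(-101 + (-75)^(3/2)) = 43882/(½ - 191) + (-20815/3 + 11765)/(-101 - 375*I*√3) = 43882/(-381/2) + 14480/(3*(-101 - 375*I*√3)) = 43882*(-2/381) + 14480/(3*(-101 - 375*I*√3)) = -87764/381 + 14480/(3*(-101 - 375*I*√3))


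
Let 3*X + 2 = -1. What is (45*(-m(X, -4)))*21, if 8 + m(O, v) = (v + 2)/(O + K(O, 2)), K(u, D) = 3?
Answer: 8505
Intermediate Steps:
X = -1 (X = -⅔ + (⅓)*(-1) = -⅔ - ⅓ = -1)
m(O, v) = -8 + (2 + v)/(3 + O) (m(O, v) = -8 + (v + 2)/(O + 3) = -8 + (2 + v)/(3 + O))
(45*(-m(X, -4)))*21 = (45*(-(-22 - 4 - 8*(-1))/(3 - 1)))*21 = (45*(-(-22 - 4 + 8)/2))*21 = (45*(-(-18)/2))*21 = (45*(-1*(-9)))*21 = (45*9)*21 = 405*21 = 8505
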